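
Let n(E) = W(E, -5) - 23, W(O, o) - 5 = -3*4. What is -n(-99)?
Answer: 30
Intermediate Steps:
W(O, o) = -7 (W(O, o) = 5 - 3*4 = 5 - 12 = -7)
n(E) = -30 (n(E) = -7 - 23 = -30)
-n(-99) = -1*(-30) = 30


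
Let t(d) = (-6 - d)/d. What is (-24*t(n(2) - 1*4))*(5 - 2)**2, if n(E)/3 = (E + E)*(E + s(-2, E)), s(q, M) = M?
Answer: 2700/11 ≈ 245.45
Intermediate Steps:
n(E) = 12*E**2 (n(E) = 3*((E + E)*(E + E)) = 3*((2*E)*(2*E)) = 3*(4*E**2) = 12*E**2)
t(d) = (-6 - d)/d
(-24*t(n(2) - 1*4))*(5 - 2)**2 = (-24*(-6 - (12*2**2 - 1*4))/(12*2**2 - 1*4))*(5 - 2)**2 = -24*(-6 - (12*4 - 4))/(12*4 - 4)*3**2 = -24*(-6 - (48 - 4))/(48 - 4)*9 = -24*(-6 - 1*44)/44*9 = -6*(-6 - 44)/11*9 = -6*(-50)/11*9 = -24*(-25/22)*9 = (300/11)*9 = 2700/11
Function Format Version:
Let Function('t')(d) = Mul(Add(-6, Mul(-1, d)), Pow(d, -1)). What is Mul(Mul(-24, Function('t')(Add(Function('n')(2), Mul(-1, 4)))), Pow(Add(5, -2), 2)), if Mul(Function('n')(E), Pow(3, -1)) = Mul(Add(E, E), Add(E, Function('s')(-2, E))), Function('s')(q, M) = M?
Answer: Rational(2700, 11) ≈ 245.45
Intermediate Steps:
Function('n')(E) = Mul(12, Pow(E, 2)) (Function('n')(E) = Mul(3, Mul(Add(E, E), Add(E, E))) = Mul(3, Mul(Mul(2, E), Mul(2, E))) = Mul(3, Mul(4, Pow(E, 2))) = Mul(12, Pow(E, 2)))
Function('t')(d) = Mul(Pow(d, -1), Add(-6, Mul(-1, d)))
Mul(Mul(-24, Function('t')(Add(Function('n')(2), Mul(-1, 4)))), Pow(Add(5, -2), 2)) = Mul(Mul(-24, Mul(Pow(Add(Mul(12, Pow(2, 2)), Mul(-1, 4)), -1), Add(-6, Mul(-1, Add(Mul(12, Pow(2, 2)), Mul(-1, 4)))))), Pow(Add(5, -2), 2)) = Mul(Mul(-24, Mul(Pow(Add(Mul(12, 4), -4), -1), Add(-6, Mul(-1, Add(Mul(12, 4), -4))))), Pow(3, 2)) = Mul(Mul(-24, Mul(Pow(Add(48, -4), -1), Add(-6, Mul(-1, Add(48, -4))))), 9) = Mul(Mul(-24, Mul(Pow(44, -1), Add(-6, Mul(-1, 44)))), 9) = Mul(Mul(-24, Mul(Rational(1, 44), Add(-6, -44))), 9) = Mul(Mul(-24, Mul(Rational(1, 44), -50)), 9) = Mul(Mul(-24, Rational(-25, 22)), 9) = Mul(Rational(300, 11), 9) = Rational(2700, 11)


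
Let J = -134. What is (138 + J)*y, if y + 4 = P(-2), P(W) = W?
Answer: -24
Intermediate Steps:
y = -6 (y = -4 - 2 = -6)
(138 + J)*y = (138 - 134)*(-6) = 4*(-6) = -24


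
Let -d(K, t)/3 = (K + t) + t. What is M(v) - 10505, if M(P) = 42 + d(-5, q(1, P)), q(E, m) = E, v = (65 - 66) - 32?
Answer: -10454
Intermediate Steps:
v = -33 (v = -1 - 32 = -33)
d(K, t) = -6*t - 3*K (d(K, t) = -3*((K + t) + t) = -3*(K + 2*t) = -6*t - 3*K)
M(P) = 51 (M(P) = 42 + (-6*1 - 3*(-5)) = 42 + (-6 + 15) = 42 + 9 = 51)
M(v) - 10505 = 51 - 10505 = -10454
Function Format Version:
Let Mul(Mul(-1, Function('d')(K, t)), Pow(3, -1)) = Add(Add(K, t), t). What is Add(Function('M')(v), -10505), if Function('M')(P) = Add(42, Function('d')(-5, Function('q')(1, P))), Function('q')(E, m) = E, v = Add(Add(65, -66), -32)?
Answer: -10454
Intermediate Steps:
v = -33 (v = Add(-1, -32) = -33)
Function('d')(K, t) = Add(Mul(-6, t), Mul(-3, K)) (Function('d')(K, t) = Mul(-3, Add(Add(K, t), t)) = Mul(-3, Add(K, Mul(2, t))) = Add(Mul(-6, t), Mul(-3, K)))
Function('M')(P) = 51 (Function('M')(P) = Add(42, Add(Mul(-6, 1), Mul(-3, -5))) = Add(42, Add(-6, 15)) = Add(42, 9) = 51)
Add(Function('M')(v), -10505) = Add(51, -10505) = -10454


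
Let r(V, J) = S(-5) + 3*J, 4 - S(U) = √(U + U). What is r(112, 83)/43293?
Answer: 253/43293 - I*√10/43293 ≈ 0.0058439 - 7.3044e-5*I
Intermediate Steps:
S(U) = 4 - √2*√U (S(U) = 4 - √(U + U) = 4 - √(2*U) = 4 - √2*√U)
r(V, J) = 4 + 3*J - I*√10 (r(V, J) = (4 - √2*√(-5)) + 3*J = (4 - √2*I*√5) + 3*J = (4 - I*√10) + 3*J = 4 + 3*J - I*√10)
r(112, 83)/43293 = (4 + 3*83 - I*√10)/43293 = (4 + 249 - I*√10)*(1/43293) = (253 - I*√10)*(1/43293) = 253/43293 - I*√10/43293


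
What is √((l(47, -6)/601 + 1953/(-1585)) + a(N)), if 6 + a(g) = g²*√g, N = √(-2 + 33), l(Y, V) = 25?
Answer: √(-6524862414230 + 28129963648975*31^(¼))/952585 ≈ 8.1214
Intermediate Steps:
N = √31 ≈ 5.5678
a(g) = -6 + g^(5/2) (a(g) = -6 + g²*√g = -6 + g^(5/2))
√((l(47, -6)/601 + 1953/(-1585)) + a(N)) = √((25/601 + 1953/(-1585)) + (-6 + (√31)^(5/2))) = √((25*(1/601) + 1953*(-1/1585)) + (-6 + 31*31^(¼))) = √((25/601 - 1953/1585) + (-6 + 31*31^(¼))) = √(-1134128/952585 + (-6 + 31*31^(¼))) = √(-6849638/952585 + 31*31^(¼))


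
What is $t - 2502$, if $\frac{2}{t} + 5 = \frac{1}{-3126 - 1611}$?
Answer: $- \frac{29635923}{11843} \approx -2502.4$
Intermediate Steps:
$t = - \frac{4737}{11843}$ ($t = \frac{2}{-5 + \frac{1}{-3126 - 1611}} = \frac{2}{-5 + \frac{1}{-4737}} = \frac{2}{-5 - \frac{1}{4737}} = \frac{2}{- \frac{23686}{4737}} = 2 \left(- \frac{4737}{23686}\right) = - \frac{4737}{11843} \approx -0.39998$)
$t - 2502 = - \frac{4737}{11843} - 2502 = - \frac{29635923}{11843}$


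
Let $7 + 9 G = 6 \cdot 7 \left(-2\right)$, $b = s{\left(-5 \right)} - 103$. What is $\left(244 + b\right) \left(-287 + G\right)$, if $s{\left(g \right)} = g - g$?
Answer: $- \frac{125678}{3} \approx -41893.0$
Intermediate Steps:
$s{\left(g \right)} = 0$
$b = -103$ ($b = 0 - 103 = -103$)
$G = - \frac{91}{9}$ ($G = - \frac{7}{9} + \frac{6 \cdot 7 \left(-2\right)}{9} = - \frac{7}{9} + \frac{42 \left(-2\right)}{9} = - \frac{7}{9} + \frac{1}{9} \left(-84\right) = - \frac{7}{9} - \frac{28}{3} = - \frac{91}{9} \approx -10.111$)
$\left(244 + b\right) \left(-287 + G\right) = \left(244 - 103\right) \left(-287 - \frac{91}{9}\right) = 141 \left(- \frac{2674}{9}\right) = - \frac{125678}{3}$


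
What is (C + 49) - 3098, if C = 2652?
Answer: -397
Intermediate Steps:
(C + 49) - 3098 = (2652 + 49) - 3098 = 2701 - 3098 = -397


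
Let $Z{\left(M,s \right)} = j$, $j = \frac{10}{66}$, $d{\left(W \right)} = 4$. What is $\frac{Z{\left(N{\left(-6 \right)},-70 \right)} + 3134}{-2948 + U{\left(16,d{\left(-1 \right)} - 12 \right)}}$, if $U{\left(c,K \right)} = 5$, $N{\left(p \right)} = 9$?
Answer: $- \frac{103427}{97119} \approx -1.065$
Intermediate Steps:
$j = \frac{5}{33}$ ($j = 10 \cdot \frac{1}{66} = \frac{5}{33} \approx 0.15152$)
$Z{\left(M,s \right)} = \frac{5}{33}$
$\frac{Z{\left(N{\left(-6 \right)},-70 \right)} + 3134}{-2948 + U{\left(16,d{\left(-1 \right)} - 12 \right)}} = \frac{\frac{5}{33} + 3134}{-2948 + 5} = \frac{103427}{33 \left(-2943\right)} = \frac{103427}{33} \left(- \frac{1}{2943}\right) = - \frac{103427}{97119}$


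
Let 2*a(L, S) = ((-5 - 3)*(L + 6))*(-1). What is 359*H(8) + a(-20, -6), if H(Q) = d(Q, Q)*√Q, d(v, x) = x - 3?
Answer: -56 + 3590*√2 ≈ 5021.0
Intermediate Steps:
d(v, x) = -3 + x
a(L, S) = 24 + 4*L (a(L, S) = (((-5 - 3)*(L + 6))*(-1))/2 = (-8*(6 + L)*(-1))/2 = ((-48 - 8*L)*(-1))/2 = (48 + 8*L)/2 = 24 + 4*L)
H(Q) = √Q*(-3 + Q) (H(Q) = (-3 + Q)*√Q = √Q*(-3 + Q))
359*H(8) + a(-20, -6) = 359*(√8*(-3 + 8)) + (24 + 4*(-20)) = 359*((2*√2)*5) + (24 - 80) = 359*(10*√2) - 56 = 3590*√2 - 56 = -56 + 3590*√2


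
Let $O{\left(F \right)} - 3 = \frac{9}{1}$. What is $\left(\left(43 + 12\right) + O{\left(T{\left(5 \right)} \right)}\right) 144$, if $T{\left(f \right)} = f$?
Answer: $9648$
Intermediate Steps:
$O{\left(F \right)} = 12$ ($O{\left(F \right)} = 3 + \frac{9}{1} = 3 + 9 \cdot 1 = 3 + 9 = 12$)
$\left(\left(43 + 12\right) + O{\left(T{\left(5 \right)} \right)}\right) 144 = \left(\left(43 + 12\right) + 12\right) 144 = \left(55 + 12\right) 144 = 67 \cdot 144 = 9648$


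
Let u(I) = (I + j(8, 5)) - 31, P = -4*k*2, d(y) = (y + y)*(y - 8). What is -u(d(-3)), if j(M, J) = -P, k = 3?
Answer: -59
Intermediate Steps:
d(y) = 2*y*(-8 + y) (d(y) = (2*y)*(-8 + y) = 2*y*(-8 + y))
P = -24 (P = -4*3*2 = -12*2 = -24)
j(M, J) = 24 (j(M, J) = -1*(-24) = 24)
u(I) = -7 + I (u(I) = (I + 24) - 31 = (24 + I) - 31 = -7 + I)
-u(d(-3)) = -(-7 + 2*(-3)*(-8 - 3)) = -(-7 + 2*(-3)*(-11)) = -(-7 + 66) = -1*59 = -59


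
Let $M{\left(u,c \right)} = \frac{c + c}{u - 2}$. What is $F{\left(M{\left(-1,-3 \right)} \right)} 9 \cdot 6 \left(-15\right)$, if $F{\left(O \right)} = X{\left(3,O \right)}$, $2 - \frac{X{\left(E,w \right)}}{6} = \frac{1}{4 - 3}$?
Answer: $-4860$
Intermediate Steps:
$M{\left(u,c \right)} = \frac{2 c}{-2 + u}$
$X{\left(E,w \right)} = 6$ ($X{\left(E,w \right)} = 12 - \frac{6}{4 - 3} = 12 - \frac{6}{1} = 12 - 6 = 6$)
$F{\left(O \right)} = 6$
$F{\left(M{\left(-1,-3 \right)} \right)} 9 \cdot 6 \left(-15\right) = 6 \cdot 9 \cdot 6 \left(-15\right) = 6 \cdot 54 \left(-15\right) = 324 \left(-15\right) = -4860$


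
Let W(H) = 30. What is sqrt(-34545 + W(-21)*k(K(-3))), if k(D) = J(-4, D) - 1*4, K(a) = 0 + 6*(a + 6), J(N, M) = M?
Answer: 5*I*sqrt(1365) ≈ 184.73*I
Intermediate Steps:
K(a) = 36 + 6*a (K(a) = 0 + 6*(6 + a) = 0 + (36 + 6*a) = 36 + 6*a)
k(D) = -4 + D (k(D) = D - 1*4 = D - 4 = -4 + D)
sqrt(-34545 + W(-21)*k(K(-3))) = sqrt(-34545 + 30*(-4 + (36 + 6*(-3)))) = sqrt(-34545 + 30*(-4 + (36 - 18))) = sqrt(-34545 + 30*(-4 + 18)) = sqrt(-34545 + 30*14) = sqrt(-34545 + 420) = sqrt(-34125) = 5*I*sqrt(1365)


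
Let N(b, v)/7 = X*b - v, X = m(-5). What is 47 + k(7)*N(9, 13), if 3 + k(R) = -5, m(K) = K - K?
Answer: 775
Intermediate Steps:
m(K) = 0
X = 0
k(R) = -8 (k(R) = -3 - 5 = -8)
N(b, v) = -7*v (N(b, v) = 7*(0*b - v) = 7*(0 - v) = 7*(-v) = -7*v)
47 + k(7)*N(9, 13) = 47 - (-56)*13 = 47 - 8*(-91) = 47 + 728 = 775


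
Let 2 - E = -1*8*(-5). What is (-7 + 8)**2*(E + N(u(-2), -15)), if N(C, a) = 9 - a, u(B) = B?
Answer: -14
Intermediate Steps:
E = -38 (E = 2 - (-1*8)*(-5) = 2 - (-8)*(-5) = 2 - 1*40 = 2 - 40 = -38)
(-7 + 8)**2*(E + N(u(-2), -15)) = (-7 + 8)**2*(-38 + (9 - 1*(-15))) = 1**2*(-38 + (9 + 15)) = 1*(-38 + 24) = 1*(-14) = -14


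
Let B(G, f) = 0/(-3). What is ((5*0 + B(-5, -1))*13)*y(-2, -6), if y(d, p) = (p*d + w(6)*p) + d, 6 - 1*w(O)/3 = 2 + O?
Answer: 0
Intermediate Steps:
w(O) = 12 - 3*O (w(O) = 18 - 3*(2 + O) = 18 + (-6 - 3*O) = 12 - 3*O)
B(G, f) = 0 (B(G, f) = 0*(-⅓) = 0)
y(d, p) = d - 6*p + d*p (y(d, p) = (p*d + (12 - 3*6)*p) + d = (d*p + (12 - 18)*p) + d = (d*p - 6*p) + d = (-6*p + d*p) + d = d - 6*p + d*p)
((5*0 + B(-5, -1))*13)*y(-2, -6) = ((5*0 + 0)*13)*(-2 - 6*(-6) - 2*(-6)) = ((0 + 0)*13)*(-2 + 36 + 12) = (0*13)*46 = 0*46 = 0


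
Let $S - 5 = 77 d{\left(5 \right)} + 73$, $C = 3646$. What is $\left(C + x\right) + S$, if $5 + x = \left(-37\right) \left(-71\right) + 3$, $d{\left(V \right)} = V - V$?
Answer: $6349$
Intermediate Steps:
$d{\left(V \right)} = 0$
$x = 2625$ ($x = -5 + \left(\left(-37\right) \left(-71\right) + 3\right) = -5 + \left(2627 + 3\right) = -5 + 2630 = 2625$)
$S = 78$ ($S = 5 + \left(77 \cdot 0 + 73\right) = 5 + \left(0 + 73\right) = 5 + 73 = 78$)
$\left(C + x\right) + S = \left(3646 + 2625\right) + 78 = 6271 + 78 = 6349$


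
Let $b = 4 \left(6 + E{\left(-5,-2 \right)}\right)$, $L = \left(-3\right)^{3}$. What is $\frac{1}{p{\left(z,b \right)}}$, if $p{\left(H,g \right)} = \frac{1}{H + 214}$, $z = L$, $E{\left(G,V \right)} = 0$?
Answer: $187$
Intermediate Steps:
$L = -27$
$z = -27$
$b = 24$ ($b = 4 \left(6 + 0\right) = 4 \cdot 6 = 24$)
$p{\left(H,g \right)} = \frac{1}{214 + H}$
$\frac{1}{p{\left(z,b \right)}} = \frac{1}{\frac{1}{214 - 27}} = \frac{1}{\frac{1}{187}} = 187$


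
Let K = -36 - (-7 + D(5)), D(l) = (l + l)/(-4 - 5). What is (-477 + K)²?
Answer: 20647936/81 ≈ 2.5491e+5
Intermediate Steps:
D(l) = -2*l/9 (D(l) = (2*l)/(-9) = (2*l)*(-⅑) = -2*l/9)
K = -251/9 (K = -36 - (-7 - 2/9*5) = -36 - (-7 - 10/9) = -36 - (-73)/9 = -36 - 1*(-73/9) = -36 + 73/9 = -251/9 ≈ -27.889)
(-477 + K)² = (-477 - 251/9)² = (-4544/9)² = 20647936/81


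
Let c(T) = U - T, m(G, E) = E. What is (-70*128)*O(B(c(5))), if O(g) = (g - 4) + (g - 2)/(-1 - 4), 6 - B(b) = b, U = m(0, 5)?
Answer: -10752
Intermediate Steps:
U = 5
c(T) = 5 - T
B(b) = 6 - b
O(g) = -18/5 + 4*g/5 (O(g) = (-4 + g) + (-2 + g)/(-5) = (-4 + g) + (-2 + g)*(-⅕) = (-4 + g) + (⅖ - g/5) = -18/5 + 4*g/5)
(-70*128)*O(B(c(5))) = (-70*128)*(-18/5 + 4*(6 - (5 - 1*5))/5) = -8960*(-18/5 + 4*(6 - (5 - 5))/5) = -8960*(-18/5 + 4*(6 - 1*0)/5) = -8960*(-18/5 + 4*(6 + 0)/5) = -8960*(-18/5 + (⅘)*6) = -8960*(-18/5 + 24/5) = -8960*6/5 = -10752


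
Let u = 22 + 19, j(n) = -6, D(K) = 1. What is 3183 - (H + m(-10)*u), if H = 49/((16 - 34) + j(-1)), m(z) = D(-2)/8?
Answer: 38159/12 ≈ 3179.9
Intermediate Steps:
m(z) = 1/8
u = 41
H = -49/24 (H = 49/((16 - 34) - 6) = 49/(-18 - 6) = 49/(-24) = 49*(-1/24) = -49/24 ≈ -2.0417)
3183 - (H + m(-10)*u) = 3183 - (-49/24 + (1/8)*41) = 3183 - (-49/24 + 41/8) = 3183 - 1*37/12 = 3183 - 37/12 = 38159/12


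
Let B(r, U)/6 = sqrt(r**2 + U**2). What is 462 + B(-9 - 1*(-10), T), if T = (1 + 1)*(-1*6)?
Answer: 462 + 6*sqrt(145) ≈ 534.25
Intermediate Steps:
T = -12 (T = 2*(-6) = -12)
B(r, U) = 6*sqrt(U**2 + r**2) (B(r, U) = 6*sqrt(r**2 + U**2) = 6*sqrt(U**2 + r**2))
462 + B(-9 - 1*(-10), T) = 462 + 6*sqrt((-12)**2 + (-9 - 1*(-10))**2) = 462 + 6*sqrt(144 + (-9 + 10)**2) = 462 + 6*sqrt(144 + 1**2) = 462 + 6*sqrt(144 + 1) = 462 + 6*sqrt(145)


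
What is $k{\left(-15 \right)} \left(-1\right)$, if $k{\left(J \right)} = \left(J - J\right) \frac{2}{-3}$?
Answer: $0$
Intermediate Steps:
$k{\left(J \right)} = 0$ ($k{\left(J \right)} = 0 \cdot 2 \left(- \frac{1}{3}\right) = 0 \left(- \frac{2}{3}\right) = 0$)
$k{\left(-15 \right)} \left(-1\right) = 0 \left(-1\right) = 0$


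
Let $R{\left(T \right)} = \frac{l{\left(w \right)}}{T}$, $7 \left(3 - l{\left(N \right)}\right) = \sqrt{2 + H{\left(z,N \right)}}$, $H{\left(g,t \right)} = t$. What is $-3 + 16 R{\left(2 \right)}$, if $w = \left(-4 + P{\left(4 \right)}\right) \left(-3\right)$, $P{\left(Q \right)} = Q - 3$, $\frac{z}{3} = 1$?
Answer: $21 - \frac{8 \sqrt{11}}{7} \approx 17.21$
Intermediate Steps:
$z = 3$ ($z = 3 \cdot 1 = 3$)
$P{\left(Q \right)} = -3 + Q$
$w = 9$ ($w = \left(-4 + \left(-3 + 4\right)\right) \left(-3\right) = \left(-4 + 1\right) \left(-3\right) = \left(-3\right) \left(-3\right) = 9$)
$l{\left(N \right)} = 3 - \frac{\sqrt{2 + N}}{7}$
$R{\left(T \right)} = \frac{3 - \frac{\sqrt{11}}{7}}{T}$ ($R{\left(T \right)} = \frac{3 - \frac{\sqrt{2 + 9}}{7}}{T} = \frac{3 - \frac{\sqrt{11}}{7}}{T}$)
$-3 + 16 R{\left(2 \right)} = -3 + 16 \frac{21 - \sqrt{11}}{7 \cdot 2} = -3 + 16 \cdot \frac{1}{7} \cdot \frac{1}{2} \left(21 - \sqrt{11}\right) = -3 + 16 \left(\frac{3}{2} - \frac{\sqrt{11}}{14}\right) = -3 + \left(24 - \frac{8 \sqrt{11}}{7}\right) = 21 - \frac{8 \sqrt{11}}{7}$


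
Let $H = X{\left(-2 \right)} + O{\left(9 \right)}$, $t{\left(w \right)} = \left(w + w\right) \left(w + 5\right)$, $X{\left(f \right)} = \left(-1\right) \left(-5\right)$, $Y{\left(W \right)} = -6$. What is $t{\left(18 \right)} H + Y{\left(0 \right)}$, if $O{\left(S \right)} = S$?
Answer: $11586$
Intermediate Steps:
$X{\left(f \right)} = 5$
$t{\left(w \right)} = 2 w \left(5 + w\right)$
$H = 14$ ($H = 5 + 9 = 14$)
$t{\left(18 \right)} H + Y{\left(0 \right)} = 2 \cdot 18 \left(5 + 18\right) 14 - 6 = 2 \cdot 18 \cdot 23 \cdot 14 - 6 = 828 \cdot 14 - 6 = 11592 - 6 = 11586$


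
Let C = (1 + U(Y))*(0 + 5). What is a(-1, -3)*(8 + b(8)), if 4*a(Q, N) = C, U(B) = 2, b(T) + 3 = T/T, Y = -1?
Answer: 45/2 ≈ 22.500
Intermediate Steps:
b(T) = -2 (b(T) = -3 + T/T = -3 + 1 = -2)
C = 15 (C = (1 + 2)*(0 + 5) = 3*5 = 15)
a(Q, N) = 15/4 (a(Q, N) = (¼)*15 = 15/4)
a(-1, -3)*(8 + b(8)) = 15*(8 - 2)/4 = (15/4)*6 = 45/2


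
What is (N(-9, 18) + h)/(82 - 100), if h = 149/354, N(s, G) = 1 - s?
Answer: -3689/6372 ≈ -0.57894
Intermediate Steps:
h = 149/354 (h = 149*(1/354) = 149/354 ≈ 0.42090)
(N(-9, 18) + h)/(82 - 100) = ((1 - 1*(-9)) + 149/354)/(82 - 100) = ((1 + 9) + 149/354)/(-18) = (10 + 149/354)*(-1/18) = (3689/354)*(-1/18) = -3689/6372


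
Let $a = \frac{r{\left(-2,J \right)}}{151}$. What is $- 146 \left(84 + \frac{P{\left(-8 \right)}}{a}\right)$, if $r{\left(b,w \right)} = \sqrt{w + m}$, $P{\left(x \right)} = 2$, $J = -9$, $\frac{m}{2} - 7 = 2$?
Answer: $- \frac{80884}{3} \approx -26961.0$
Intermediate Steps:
$m = 18$ ($m = 14 + 2 \cdot 2 = 14 + 4 = 18$)
$r{\left(b,w \right)} = \sqrt{18 + w}$ ($r{\left(b,w \right)} = \sqrt{w + 18} = \sqrt{18 + w}$)
$a = \frac{3}{151}$ ($a = \frac{\sqrt{18 - 9}}{151} = \sqrt{9} \cdot \frac{1}{151} = 3 \cdot \frac{1}{151} = \frac{3}{151} \approx 0.019868$)
$- 146 \left(84 + \frac{P{\left(-8 \right)}}{a}\right) = - 146 \left(84 + \frac{2}{\frac{3}{151}}\right) = - 146 \left(84 + 2 \cdot \frac{151}{3}\right) = - 146 \left(84 + \frac{302}{3}\right) = \left(-146\right) \frac{554}{3} = - \frac{80884}{3}$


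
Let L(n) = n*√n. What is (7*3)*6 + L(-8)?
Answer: 126 - 16*I*√2 ≈ 126.0 - 22.627*I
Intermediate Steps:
L(n) = n^(3/2)
(7*3)*6 + L(-8) = (7*3)*6 + (-8)^(3/2) = 21*6 - 16*I*√2 = 126 - 16*I*√2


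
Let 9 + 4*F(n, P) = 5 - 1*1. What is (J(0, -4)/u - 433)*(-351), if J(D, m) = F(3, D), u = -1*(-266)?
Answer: 161711667/1064 ≈ 1.5198e+5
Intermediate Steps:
u = 266
F(n, P) = -5/4 (F(n, P) = -9/4 + (5 - 1*1)/4 = -9/4 + (5 - 1)/4 = -9/4 + (¼)*4 = -9/4 + 1 = -5/4)
J(D, m) = -5/4
(J(0, -4)/u - 433)*(-351) = (-5/4/266 - 433)*(-351) = (-5/4*1/266 - 433)*(-351) = (-5/1064 - 433)*(-351) = -460717/1064*(-351) = 161711667/1064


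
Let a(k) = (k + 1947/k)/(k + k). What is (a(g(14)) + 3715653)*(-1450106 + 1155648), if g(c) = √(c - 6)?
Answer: -8753117841287/8 ≈ -1.0941e+12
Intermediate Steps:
g(c) = √(-6 + c)
a(k) = (k + 1947/k)/(2*k) (a(k) = (k + 1947/k)/((2*k)) = (k + 1947/k)*(1/(2*k)) = (k + 1947/k)/(2*k))
(a(g(14)) + 3715653)*(-1450106 + 1155648) = ((1947 + (√(-6 + 14))²)/(2*(√(-6 + 14))²) + 3715653)*(-1450106 + 1155648) = ((1947 + (√8)²)/(2*(√8)²) + 3715653)*(-294458) = ((1947 + (2*√2)²)/(2*(2*√2)²) + 3715653)*(-294458) = ((½)*(⅛)*(1947 + 8) + 3715653)*(-294458) = ((½)*(⅛)*1955 + 3715653)*(-294458) = (1955/16 + 3715653)*(-294458) = (59452403/16)*(-294458) = -8753117841287/8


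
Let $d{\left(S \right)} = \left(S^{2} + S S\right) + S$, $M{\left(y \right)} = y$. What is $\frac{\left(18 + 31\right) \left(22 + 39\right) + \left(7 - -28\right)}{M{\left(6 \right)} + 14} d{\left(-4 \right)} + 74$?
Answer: $\frac{21538}{5} \approx 4307.6$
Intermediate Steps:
$d{\left(S \right)} = S + 2 S^{2}$ ($d{\left(S \right)} = \left(S^{2} + S^{2}\right) + S = 2 S^{2} + S = S + 2 S^{2}$)
$\frac{\left(18 + 31\right) \left(22 + 39\right) + \left(7 - -28\right)}{M{\left(6 \right)} + 14} d{\left(-4 \right)} + 74 = \frac{\left(18 + 31\right) \left(22 + 39\right) + \left(7 - -28\right)}{6 + 14} \left(- 4 \left(1 + 2 \left(-4\right)\right)\right) + 74 = \frac{49 \cdot 61 + \left(7 + 28\right)}{20} \left(- 4 \left(1 - 8\right)\right) + 74 = \left(2989 + 35\right) \frac{1}{20} \left(\left(-4\right) \left(-7\right)\right) + 74 = 3024 \cdot \frac{1}{20} \cdot 28 + 74 = \frac{756}{5} \cdot 28 + 74 = \frac{21168}{5} + 74 = \frac{21538}{5}$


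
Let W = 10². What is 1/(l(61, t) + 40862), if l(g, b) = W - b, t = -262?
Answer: 1/41224 ≈ 2.4258e-5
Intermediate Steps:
W = 100
l(g, b) = 100 - b
1/(l(61, t) + 40862) = 1/((100 - 1*(-262)) + 40862) = 1/((100 + 262) + 40862) = 1/(362 + 40862) = 1/41224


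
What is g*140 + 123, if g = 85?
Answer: 12023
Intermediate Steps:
g*140 + 123 = 85*140 + 123 = 11900 + 123 = 12023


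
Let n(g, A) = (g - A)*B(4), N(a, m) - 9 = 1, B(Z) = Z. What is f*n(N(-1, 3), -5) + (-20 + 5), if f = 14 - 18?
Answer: -255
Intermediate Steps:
N(a, m) = 10 (N(a, m) = 9 + 1 = 10)
f = -4
n(g, A) = -4*A + 4*g (n(g, A) = (g - A)*4 = -4*A + 4*g)
f*n(N(-1, 3), -5) + (-20 + 5) = -4*(-4*(-5) + 4*10) + (-20 + 5) = -4*(20 + 40) - 15 = -4*60 - 15 = -240 - 15 = -255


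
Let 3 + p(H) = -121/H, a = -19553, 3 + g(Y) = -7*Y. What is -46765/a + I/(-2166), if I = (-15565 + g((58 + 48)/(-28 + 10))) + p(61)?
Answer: 222337050671/23251137102 ≈ 9.5624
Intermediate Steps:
g(Y) = -3 - 7*Y
p(H) = -3 - 121/H
I = -8526937/549 (I = (-15565 + (-3 - 7*(58 + 48)/(-28 + 10))) + (-3 - 121/61) = (-15565 + (-3 - 742/(-18))) + (-3 - 121*1/61) = (-15565 + (-3 - 742*(-1)/18)) + (-3 - 121/61) = (-15565 + (-3 - 7*(-53/9))) - 304/61 = (-15565 + (-3 + 371/9)) - 304/61 = (-15565 + 344/9) - 304/61 = -139741/9 - 304/61 = -8526937/549 ≈ -15532.)
-46765/a + I/(-2166) = -46765/(-19553) - 8526937/549/(-2166) = -46765*(-1/19553) - 8526937/549*(-1/2166) = 46765/19553 + 8526937/1189134 = 222337050671/23251137102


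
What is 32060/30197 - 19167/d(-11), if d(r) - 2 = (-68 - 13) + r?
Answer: 193890433/905910 ≈ 214.03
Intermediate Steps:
d(r) = -79 + r (d(r) = 2 + ((-68 - 13) + r) = 2 + (-81 + r) = -79 + r)
32060/30197 - 19167/d(-11) = 32060/30197 - 19167/(-79 - 11) = 32060*(1/30197) - 19167/(-90) = 32060/30197 - 19167*(-1/90) = 32060/30197 + 6389/30 = 193890433/905910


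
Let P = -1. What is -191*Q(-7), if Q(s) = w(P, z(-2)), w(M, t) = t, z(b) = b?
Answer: 382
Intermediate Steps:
Q(s) = -2
-191*Q(-7) = -191*(-2) = 382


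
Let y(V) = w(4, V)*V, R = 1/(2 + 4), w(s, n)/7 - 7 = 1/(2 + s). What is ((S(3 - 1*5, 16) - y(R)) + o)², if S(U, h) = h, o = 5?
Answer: 207025/1296 ≈ 159.74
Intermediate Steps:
w(s, n) = 49 + 7/(2 + s)
R = ⅙ (R = 1/6 = ⅙ ≈ 0.16667)
y(V) = 301*V/6 (y(V) = (7*(15 + 7*4)/(2 + 4))*V = (7*(15 + 28)/6)*V = (7*(⅙)*43)*V = 301*V/6)
((S(3 - 1*5, 16) - y(R)) + o)² = ((16 - 301/(6*6)) + 5)² = ((16 - 1*301/36) + 5)² = ((16 - 301/36) + 5)² = (275/36 + 5)² = (455/36)² = 207025/1296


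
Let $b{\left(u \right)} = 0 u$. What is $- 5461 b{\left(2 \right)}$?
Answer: $0$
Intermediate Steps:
$b{\left(u \right)} = 0$
$- 5461 b{\left(2 \right)} = \left(-5461\right) 0 = 0$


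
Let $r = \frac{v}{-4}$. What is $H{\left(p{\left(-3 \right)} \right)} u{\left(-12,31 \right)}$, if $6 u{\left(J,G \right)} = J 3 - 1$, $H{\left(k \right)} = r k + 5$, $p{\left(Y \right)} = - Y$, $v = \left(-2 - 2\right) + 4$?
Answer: $- \frac{185}{6} \approx -30.833$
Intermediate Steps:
$v = 0$ ($v = -4 + 4 = 0$)
$r = 0$ ($r = \frac{0}{-4} = 0 \left(- \frac{1}{4}\right) = 0$)
$H{\left(k \right)} = 5$ ($H{\left(k \right)} = 0 k + 5 = 0 + 5 = 5$)
$u{\left(J,G \right)} = - \frac{1}{6} + \frac{J}{2}$ ($u{\left(J,G \right)} = \frac{J 3 - 1}{6} = \frac{3 J - 1}{6} = \frac{-1 + 3 J}{6} = - \frac{1}{6} + \frac{J}{2}$)
$H{\left(p{\left(-3 \right)} \right)} u{\left(-12,31 \right)} = 5 \left(- \frac{1}{6} + \frac{1}{2} \left(-12\right)\right) = 5 \left(- \frac{1}{6} - 6\right) = 5 \left(- \frac{37}{6}\right) = - \frac{185}{6}$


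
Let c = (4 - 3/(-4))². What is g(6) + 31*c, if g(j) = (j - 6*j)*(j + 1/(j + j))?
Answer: 8271/16 ≈ 516.94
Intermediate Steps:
c = 361/16 (c = (4 - 3*(-¼))² = (4 + ¾)² = (19/4)² = 361/16 ≈ 22.563)
g(j) = -5*j*(j + 1/(2*j)) (g(j) = (-5*j)*(j + 1/(2*j)) = -5*j*(j + 1/(2*j)))
g(6) + 31*c = (-5/2 - 5*6²) + 31*(361/16) = (-5/2 - 5*36) + 11191/16 = (-5/2 - 180) + 11191/16 = -365/2 + 11191/16 = 8271/16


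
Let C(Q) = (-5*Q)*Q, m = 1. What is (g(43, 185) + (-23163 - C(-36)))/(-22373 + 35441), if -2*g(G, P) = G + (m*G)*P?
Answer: -383/242 ≈ -1.5826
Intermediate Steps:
C(Q) = -5*Q²
g(G, P) = -G/2 - G*P/2 (g(G, P) = -(G + (1*G)*P)/2 = -(G + G*P)/2 = -G/2 - G*P/2)
(g(43, 185) + (-23163 - C(-36)))/(-22373 + 35441) = (-½*43*(1 + 185) + (-23163 - (-5)*(-36)²))/(-22373 + 35441) = (-½*43*186 + (-23163 - (-5)*1296))/13068 = (-3999 + (-23163 - 1*(-6480)))*(1/13068) = (-3999 + (-23163 + 6480))*(1/13068) = (-3999 - 16683)*(1/13068) = -20682*1/13068 = -383/242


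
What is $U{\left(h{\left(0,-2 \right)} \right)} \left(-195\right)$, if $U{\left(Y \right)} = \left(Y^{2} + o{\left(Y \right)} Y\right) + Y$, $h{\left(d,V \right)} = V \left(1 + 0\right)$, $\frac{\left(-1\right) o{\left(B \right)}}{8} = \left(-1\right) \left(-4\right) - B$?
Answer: $-19110$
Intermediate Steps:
$o{\left(B \right)} = -32 + 8 B$ ($o{\left(B \right)} = - 8 \left(\left(-1\right) \left(-4\right) - B\right) = - 8 \left(4 - B\right) = -32 + 8 B$)
$h{\left(d,V \right)} = V$ ($h{\left(d,V \right)} = V 1 = V$)
$U{\left(Y \right)} = Y + Y^{2} + Y \left(-32 + 8 Y\right)$ ($U{\left(Y \right)} = \left(Y^{2} + \left(-32 + 8 Y\right) Y\right) + Y = \left(Y^{2} + Y \left(-32 + 8 Y\right)\right) + Y = Y + Y^{2} + Y \left(-32 + 8 Y\right)$)
$U{\left(h{\left(0,-2 \right)} \right)} \left(-195\right) = - 2 \left(-31 + 9 \left(-2\right)\right) \left(-195\right) = - 2 \left(-31 - 18\right) \left(-195\right) = \left(-2\right) \left(-49\right) \left(-195\right) = 98 \left(-195\right) = -19110$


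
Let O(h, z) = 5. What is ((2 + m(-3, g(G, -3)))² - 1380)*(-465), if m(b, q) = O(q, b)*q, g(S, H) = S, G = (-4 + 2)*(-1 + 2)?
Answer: 611940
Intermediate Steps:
G = -2 (G = -2*1 = -2)
m(b, q) = 5*q
((2 + m(-3, g(G, -3)))² - 1380)*(-465) = ((2 + 5*(-2))² - 1380)*(-465) = ((2 - 10)² - 1380)*(-465) = ((-8)² - 1380)*(-465) = (64 - 1380)*(-465) = -1316*(-465) = 611940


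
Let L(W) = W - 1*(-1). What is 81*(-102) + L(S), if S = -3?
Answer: -8264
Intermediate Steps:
L(W) = 1 + W (L(W) = W + 1 = 1 + W)
81*(-102) + L(S) = 81*(-102) + (1 - 3) = -8262 - 2 = -8264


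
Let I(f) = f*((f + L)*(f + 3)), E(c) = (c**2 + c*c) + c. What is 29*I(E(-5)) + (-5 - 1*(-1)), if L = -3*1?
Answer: 2630876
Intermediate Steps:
L = -3
E(c) = c + 2*c**2 (E(c) = (c**2 + c**2) + c = 2*c**2 + c = c + 2*c**2)
I(f) = f*(-3 + f)*(3 + f) (I(f) = f*((f - 3)*(f + 3)) = f*((-3 + f)*(3 + f)) = f*(-3 + f)*(3 + f))
29*I(E(-5)) + (-5 - 1*(-1)) = 29*((-5*(1 + 2*(-5)))*(-9 + (-5*(1 + 2*(-5)))**2)) + (-5 - 1*(-1)) = 29*((-5*(1 - 10))*(-9 + (-5*(1 - 10))**2)) + (-5 + 1) = 29*((-5*(-9))*(-9 + (-5*(-9))**2)) - 4 = 29*(45*(-9 + 45**2)) - 4 = 29*(45*(-9 + 2025)) - 4 = 29*(45*2016) - 4 = 29*90720 - 4 = 2630880 - 4 = 2630876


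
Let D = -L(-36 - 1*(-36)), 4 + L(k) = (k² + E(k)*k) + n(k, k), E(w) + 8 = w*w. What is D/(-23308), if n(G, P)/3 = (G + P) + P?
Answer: -1/5827 ≈ -0.00017161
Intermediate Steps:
n(G, P) = 3*G + 6*P (n(G, P) = 3*((G + P) + P) = 3*(G + 2*P) = 3*G + 6*P)
E(w) = -8 + w² (E(w) = -8 + w*w = -8 + w²)
L(k) = -4 + k² + 9*k + k*(-8 + k²) (L(k) = -4 + ((k² + (-8 + k²)*k) + (3*k + 6*k)) = -4 + ((k² + k*(-8 + k²)) + 9*k) = -4 + (k² + 9*k + k*(-8 + k²)) = -4 + k² + 9*k + k*(-8 + k²))
D = 4 (D = -(-4 + (-36 - 1*(-36)) + (-36 - 1*(-36))² + (-36 - 1*(-36))³) = -(-4 + (-36 + 36) + (-36 + 36)² + (-36 + 36)³) = -(-4 + 0 + 0² + 0³) = -(-4 + 0 + 0 + 0) = -1*(-4) = 4)
D/(-23308) = 4/(-23308) = 4*(-1/23308) = -1/5827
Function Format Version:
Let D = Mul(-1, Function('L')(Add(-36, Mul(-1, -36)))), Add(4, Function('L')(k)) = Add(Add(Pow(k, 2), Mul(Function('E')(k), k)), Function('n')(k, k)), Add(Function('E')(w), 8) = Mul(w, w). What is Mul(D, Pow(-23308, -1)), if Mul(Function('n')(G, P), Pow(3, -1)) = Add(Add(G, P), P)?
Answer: Rational(-1, 5827) ≈ -0.00017161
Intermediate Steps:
Function('n')(G, P) = Add(Mul(3, G), Mul(6, P)) (Function('n')(G, P) = Mul(3, Add(Add(G, P), P)) = Mul(3, Add(G, Mul(2, P))) = Add(Mul(3, G), Mul(6, P)))
Function('E')(w) = Add(-8, Pow(w, 2)) (Function('E')(w) = Add(-8, Mul(w, w)) = Add(-8, Pow(w, 2)))
Function('L')(k) = Add(-4, Pow(k, 2), Mul(9, k), Mul(k, Add(-8, Pow(k, 2)))) (Function('L')(k) = Add(-4, Add(Add(Pow(k, 2), Mul(Add(-8, Pow(k, 2)), k)), Add(Mul(3, k), Mul(6, k)))) = Add(-4, Add(Add(Pow(k, 2), Mul(k, Add(-8, Pow(k, 2)))), Mul(9, k))) = Add(-4, Add(Pow(k, 2), Mul(9, k), Mul(k, Add(-8, Pow(k, 2))))) = Add(-4, Pow(k, 2), Mul(9, k), Mul(k, Add(-8, Pow(k, 2)))))
D = 4 (D = Mul(-1, Add(-4, Add(-36, Mul(-1, -36)), Pow(Add(-36, Mul(-1, -36)), 2), Pow(Add(-36, Mul(-1, -36)), 3))) = Mul(-1, Add(-4, Add(-36, 36), Pow(Add(-36, 36), 2), Pow(Add(-36, 36), 3))) = Mul(-1, Add(-4, 0, Pow(0, 2), Pow(0, 3))) = Mul(-1, Add(-4, 0, 0, 0)) = Mul(-1, -4) = 4)
Mul(D, Pow(-23308, -1)) = Mul(4, Pow(-23308, -1)) = Mul(4, Rational(-1, 23308)) = Rational(-1, 5827)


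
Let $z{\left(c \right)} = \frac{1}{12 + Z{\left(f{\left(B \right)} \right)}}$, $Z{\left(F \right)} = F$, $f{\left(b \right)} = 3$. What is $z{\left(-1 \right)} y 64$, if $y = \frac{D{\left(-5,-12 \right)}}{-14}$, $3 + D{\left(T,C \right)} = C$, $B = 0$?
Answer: $\frac{32}{7} \approx 4.5714$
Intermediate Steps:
$D{\left(T,C \right)} = -3 + C$
$z{\left(c \right)} = \frac{1}{15}$ ($z{\left(c \right)} = \frac{1}{12 + 3} = \frac{1}{15}$)
$y = \frac{15}{14}$ ($y = \frac{-3 - 12}{-14} = \left(-15\right) \left(- \frac{1}{14}\right) = \frac{15}{14} \approx 1.0714$)
$z{\left(-1 \right)} y 64 = \frac{1}{15} \cdot \frac{15}{14} \cdot 64 = \frac{1}{14} \cdot 64 = \frac{32}{7}$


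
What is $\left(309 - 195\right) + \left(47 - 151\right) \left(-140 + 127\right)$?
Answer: $1466$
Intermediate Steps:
$\left(309 - 195\right) + \left(47 - 151\right) \left(-140 + 127\right) = 114 - -1352 = 114 + 1352 = 1466$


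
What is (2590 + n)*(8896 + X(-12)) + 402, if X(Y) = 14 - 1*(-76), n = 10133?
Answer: 114329280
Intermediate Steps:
X(Y) = 90 (X(Y) = 14 + 76 = 90)
(2590 + n)*(8896 + X(-12)) + 402 = (2590 + 10133)*(8896 + 90) + 402 = 12723*8986 + 402 = 114328878 + 402 = 114329280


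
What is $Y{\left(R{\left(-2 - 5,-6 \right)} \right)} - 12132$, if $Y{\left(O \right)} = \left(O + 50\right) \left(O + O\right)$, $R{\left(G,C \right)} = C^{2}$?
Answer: $-5940$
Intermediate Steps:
$Y{\left(O \right)} = 2 O \left(50 + O\right)$ ($Y{\left(O \right)} = \left(50 + O\right) 2 O = 2 O \left(50 + O\right)$)
$Y{\left(R{\left(-2 - 5,-6 \right)} \right)} - 12132 = 2 \left(-6\right)^{2} \left(50 + \left(-6\right)^{2}\right) - 12132 = 2 \cdot 36 \left(50 + 36\right) - 12132 = 2 \cdot 36 \cdot 86 - 12132 = 6192 - 12132 = -5940$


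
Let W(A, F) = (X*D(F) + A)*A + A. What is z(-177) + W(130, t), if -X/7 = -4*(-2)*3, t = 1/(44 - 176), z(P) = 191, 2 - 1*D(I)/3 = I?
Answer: -1257469/11 ≈ -1.1432e+5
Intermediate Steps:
D(I) = 6 - 3*I
t = -1/132 (t = 1/(-132) = -1/132 ≈ -0.0075758)
X = -168 (X = -7*(-4*(-2))*3 = -56*3 = -7*24 = -168)
W(A, F) = A + A*(-1008 + A + 504*F) (W(A, F) = (-168*(6 - 3*F) + A)*A + A = ((-1008 + 504*F) + A)*A + A = (-1008 + A + 504*F)*A + A = A*(-1008 + A + 504*F) + A = A + A*(-1008 + A + 504*F))
z(-177) + W(130, t) = 191 + 130*(-1007 + 130 + 504*(-1/132)) = 191 + 130*(-1007 + 130 - 42/11) = 191 + 130*(-9689/11) = 191 - 1259570/11 = -1257469/11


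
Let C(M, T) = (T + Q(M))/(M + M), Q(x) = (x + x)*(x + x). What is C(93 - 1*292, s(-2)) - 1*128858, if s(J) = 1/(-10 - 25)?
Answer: -1800536079/13930 ≈ -1.2926e+5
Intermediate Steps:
Q(x) = 4*x² (Q(x) = (2*x)*(2*x) = 4*x²)
s(J) = -1/35 (s(J) = 1/(-35) = -1/35)
C(M, T) = (T + 4*M²)/(2*M) (C(M, T) = (T + 4*M²)/(M + M) = (T + 4*M²)/((2*M)) = (T + 4*M²)*(1/(2*M)) = (T + 4*M²)/(2*M))
C(93 - 1*292, s(-2)) - 1*128858 = (2*(93 - 1*292) + (½)*(-1/35)/(93 - 1*292)) - 1*128858 = (2*(93 - 292) + (½)*(-1/35)/(93 - 292)) - 128858 = (2*(-199) + (½)*(-1/35)/(-199)) - 128858 = (-398 + (½)*(-1/35)*(-1/199)) - 128858 = (-398 + 1/13930) - 128858 = -5544139/13930 - 128858 = -1800536079/13930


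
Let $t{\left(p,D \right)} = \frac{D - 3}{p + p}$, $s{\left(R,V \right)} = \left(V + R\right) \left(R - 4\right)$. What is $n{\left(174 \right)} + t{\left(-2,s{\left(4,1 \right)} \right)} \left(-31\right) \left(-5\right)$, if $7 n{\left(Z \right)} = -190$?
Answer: $\frac{2495}{28} \approx 89.107$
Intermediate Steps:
$n{\left(Z \right)} = - \frac{190}{7}$ ($n{\left(Z \right)} = \frac{1}{7} \left(-190\right) = - \frac{190}{7}$)
$s{\left(R,V \right)} = \left(-4 + R\right) \left(R + V\right)$ ($s{\left(R,V \right)} = \left(R + V\right) \left(-4 + R\right) = \left(-4 + R\right) \left(R + V\right)$)
$t{\left(p,D \right)} = \frac{-3 + D}{2 p}$
$n{\left(174 \right)} + t{\left(-2,s{\left(4,1 \right)} \right)} \left(-31\right) \left(-5\right) = - \frac{190}{7} + \frac{-3 + \left(4^{2} - 16 - 4 + 4 \cdot 1\right)}{2 \left(-2\right)} \left(-31\right) \left(-5\right) = - \frac{190}{7} + \frac{1}{2} \left(- \frac{1}{2}\right) \left(-3 + \left(16 - 16 - 4 + 4\right)\right) \left(-31\right) \left(-5\right) = - \frac{190}{7} + \frac{1}{2} \left(- \frac{1}{2}\right) \left(-3 + 0\right) \left(-31\right) \left(-5\right) = - \frac{190}{7} + \frac{1}{2} \left(- \frac{1}{2}\right) \left(-3\right) \left(-31\right) \left(-5\right) = - \frac{190}{7} + \frac{3}{4} \left(-31\right) \left(-5\right) = - \frac{190}{7} - - \frac{465}{4} = - \frac{190}{7} + \frac{465}{4} = \frac{2495}{28}$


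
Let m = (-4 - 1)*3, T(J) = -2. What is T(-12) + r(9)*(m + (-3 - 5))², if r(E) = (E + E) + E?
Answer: 14281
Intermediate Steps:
r(E) = 3*E (r(E) = 2*E + E = 3*E)
m = -15 (m = -5*3 = -15)
T(-12) + r(9)*(m + (-3 - 5))² = -2 + (3*9)*(-15 + (-3 - 5))² = -2 + 27*(-15 - 8)² = -2 + 27*(-23)² = -2 + 27*529 = -2 + 14283 = 14281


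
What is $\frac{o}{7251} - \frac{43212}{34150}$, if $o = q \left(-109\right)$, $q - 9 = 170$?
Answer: $- \frac{489815431}{123810825} \approx -3.9562$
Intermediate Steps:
$q = 179$ ($q = 9 + 170 = 179$)
$o = -19511$ ($o = 179 \left(-109\right) = -19511$)
$\frac{o}{7251} - \frac{43212}{34150} = - \frac{19511}{7251} - \frac{43212}{34150} = \left(-19511\right) \frac{1}{7251} - \frac{21606}{17075} = - \frac{19511}{7251} - \frac{21606}{17075} = - \frac{489815431}{123810825}$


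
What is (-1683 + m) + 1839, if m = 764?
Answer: 920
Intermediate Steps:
(-1683 + m) + 1839 = (-1683 + 764) + 1839 = -919 + 1839 = 920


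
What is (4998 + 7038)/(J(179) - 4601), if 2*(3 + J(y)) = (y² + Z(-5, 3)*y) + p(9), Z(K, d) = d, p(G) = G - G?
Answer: 4012/3895 ≈ 1.0300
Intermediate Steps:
p(G) = 0
J(y) = -3 + y²/2 + 3*y/2 (J(y) = -3 + ((y² + 3*y) + 0)/2 = -3 + (y² + 3*y)/2 = -3 + (y²/2 + 3*y/2) = -3 + y²/2 + 3*y/2)
(4998 + 7038)/(J(179) - 4601) = (4998 + 7038)/((-3 + (½)*179² + (3/2)*179) - 4601) = 12036/((-3 + (½)*32041 + 537/2) - 4601) = 12036/((-3 + 32041/2 + 537/2) - 4601) = 12036/(16286 - 4601) = 12036/11685 = 12036*(1/11685) = 4012/3895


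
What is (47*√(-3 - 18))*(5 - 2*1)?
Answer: 141*I*√21 ≈ 646.14*I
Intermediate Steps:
(47*√(-3 - 18))*(5 - 2*1) = (47*√(-21))*(5 - 2) = (47*(I*√21))*3 = (47*I*√21)*3 = 141*I*√21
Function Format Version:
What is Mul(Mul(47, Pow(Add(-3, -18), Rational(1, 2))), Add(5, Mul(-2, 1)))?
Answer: Mul(141, I, Pow(21, Rational(1, 2))) ≈ Mul(646.14, I)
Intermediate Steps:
Mul(Mul(47, Pow(Add(-3, -18), Rational(1, 2))), Add(5, Mul(-2, 1))) = Mul(Mul(47, Pow(-21, Rational(1, 2))), Add(5, -2)) = Mul(Mul(47, Mul(I, Pow(21, Rational(1, 2)))), 3) = Mul(Mul(47, I, Pow(21, Rational(1, 2))), 3) = Mul(141, I, Pow(21, Rational(1, 2)))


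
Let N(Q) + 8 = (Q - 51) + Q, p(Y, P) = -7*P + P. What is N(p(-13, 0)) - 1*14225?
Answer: -14284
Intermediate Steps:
p(Y, P) = -6*P
N(Q) = -59 + 2*Q (N(Q) = -8 + ((Q - 51) + Q) = -8 + ((-51 + Q) + Q) = -8 + (-51 + 2*Q) = -59 + 2*Q)
N(p(-13, 0)) - 1*14225 = (-59 + 2*(-6*0)) - 1*14225 = (-59 + 2*0) - 14225 = (-59 + 0) - 14225 = -59 - 14225 = -14284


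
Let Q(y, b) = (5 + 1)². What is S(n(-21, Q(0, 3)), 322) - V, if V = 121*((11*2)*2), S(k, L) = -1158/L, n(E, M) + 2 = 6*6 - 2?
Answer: -857743/161 ≈ -5327.6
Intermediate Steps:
Q(y, b) = 36 (Q(y, b) = 6² = 36)
n(E, M) = 32 (n(E, M) = -2 + (6*6 - 2) = -2 + (36 - 2) = -2 + 34 = 32)
V = 5324 (V = 121*(22*2) = 121*44 = 5324)
S(n(-21, Q(0, 3)), 322) - V = -1158/322 - 1*5324 = -1158*1/322 - 5324 = -579/161 - 5324 = -857743/161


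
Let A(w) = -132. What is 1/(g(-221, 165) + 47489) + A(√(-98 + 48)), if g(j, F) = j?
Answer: -6239375/47268 ≈ -132.00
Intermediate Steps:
1/(g(-221, 165) + 47489) + A(√(-98 + 48)) = 1/(-221 + 47489) - 132 = 1/47268 - 132 = -6239375/47268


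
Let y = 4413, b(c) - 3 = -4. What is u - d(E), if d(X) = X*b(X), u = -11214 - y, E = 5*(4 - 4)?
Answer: -15627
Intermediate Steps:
E = 0 (E = 5*0 = 0)
b(c) = -1 (b(c) = 3 - 4 = -1)
u = -15627 (u = -11214 - 1*4413 = -11214 - 4413 = -15627)
d(X) = -X (d(X) = X*(-1) = -X)
u - d(E) = -15627 - (-1)*0 = -15627 - 1*0 = -15627 + 0 = -15627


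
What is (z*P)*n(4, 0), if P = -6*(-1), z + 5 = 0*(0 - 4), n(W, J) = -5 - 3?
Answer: 240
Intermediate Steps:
n(W, J) = -8
z = -5 (z = -5 + 0*(0 - 4) = -5 + 0*(-4) = -5 + 0 = -5)
P = 6
(z*P)*n(4, 0) = -5*6*(-8) = -30*(-8) = 240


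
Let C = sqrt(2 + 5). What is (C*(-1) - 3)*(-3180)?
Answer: 9540 + 3180*sqrt(7) ≈ 17954.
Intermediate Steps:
C = sqrt(7) ≈ 2.6458
(C*(-1) - 3)*(-3180) = (sqrt(7)*(-1) - 3)*(-3180) = (-sqrt(7) - 3)*(-3180) = (-3 - sqrt(7))*(-3180) = 9540 + 3180*sqrt(7)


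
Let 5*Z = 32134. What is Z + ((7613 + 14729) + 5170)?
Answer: 169694/5 ≈ 33939.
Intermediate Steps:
Z = 32134/5 (Z = (1/5)*32134 = 32134/5 ≈ 6426.8)
Z + ((7613 + 14729) + 5170) = 32134/5 + ((7613 + 14729) + 5170) = 32134/5 + (22342 + 5170) = 32134/5 + 27512 = 169694/5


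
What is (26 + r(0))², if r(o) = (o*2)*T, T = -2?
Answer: 676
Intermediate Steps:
r(o) = -4*o (r(o) = (o*2)*(-2) = (2*o)*(-2) = -4*o)
(26 + r(0))² = (26 - 4*0)² = (26 + 0)² = 26² = 676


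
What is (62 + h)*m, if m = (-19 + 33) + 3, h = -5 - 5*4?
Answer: 629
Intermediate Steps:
h = -25 (h = -5 - 20 = -25)
m = 17 (m = 14 + 3 = 17)
(62 + h)*m = (62 - 25)*17 = 37*17 = 629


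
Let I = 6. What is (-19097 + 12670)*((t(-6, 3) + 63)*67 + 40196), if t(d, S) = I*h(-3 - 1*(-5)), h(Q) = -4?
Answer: -275133443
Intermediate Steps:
t(d, S) = -24 (t(d, S) = 6*(-4) = -24)
(-19097 + 12670)*((t(-6, 3) + 63)*67 + 40196) = (-19097 + 12670)*((-24 + 63)*67 + 40196) = -6427*(39*67 + 40196) = -6427*(2613 + 40196) = -6427*42809 = -275133443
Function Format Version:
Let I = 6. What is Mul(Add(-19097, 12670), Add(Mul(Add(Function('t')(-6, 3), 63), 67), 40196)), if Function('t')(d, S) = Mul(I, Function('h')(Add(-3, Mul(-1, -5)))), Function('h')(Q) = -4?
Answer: -275133443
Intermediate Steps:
Function('t')(d, S) = -24 (Function('t')(d, S) = Mul(6, -4) = -24)
Mul(Add(-19097, 12670), Add(Mul(Add(Function('t')(-6, 3), 63), 67), 40196)) = Mul(Add(-19097, 12670), Add(Mul(Add(-24, 63), 67), 40196)) = Mul(-6427, Add(Mul(39, 67), 40196)) = Mul(-6427, Add(2613, 40196)) = Mul(-6427, 42809) = -275133443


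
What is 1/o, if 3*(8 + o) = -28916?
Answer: -3/28940 ≈ -0.00010366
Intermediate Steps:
o = -28940/3 (o = -8 + (1/3)*(-28916) = -8 - 28916/3 = -28940/3 ≈ -9646.7)
1/o = 1/(-28940/3) = -3/28940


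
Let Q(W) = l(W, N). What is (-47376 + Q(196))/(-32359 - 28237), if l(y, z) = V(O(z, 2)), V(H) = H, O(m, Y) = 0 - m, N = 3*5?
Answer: 47391/60596 ≈ 0.78208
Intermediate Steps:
N = 15
O(m, Y) = -m
l(y, z) = -z
Q(W) = -15 (Q(W) = -1*15 = -15)
(-47376 + Q(196))/(-32359 - 28237) = (-47376 - 15)/(-32359 - 28237) = -47391/(-60596) = -47391*(-1/60596) = 47391/60596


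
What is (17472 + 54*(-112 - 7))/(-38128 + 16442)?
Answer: -789/1549 ≈ -0.50936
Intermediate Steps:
(17472 + 54*(-112 - 7))/(-38128 + 16442) = (17472 + 54*(-119))/(-21686) = (17472 - 6426)*(-1/21686) = 11046*(-1/21686) = -789/1549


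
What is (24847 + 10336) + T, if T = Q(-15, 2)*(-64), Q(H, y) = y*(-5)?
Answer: 35823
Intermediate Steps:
Q(H, y) = -5*y
T = 640 (T = -5*2*(-64) = -10*(-64) = 640)
(24847 + 10336) + T = (24847 + 10336) + 640 = 35183 + 640 = 35823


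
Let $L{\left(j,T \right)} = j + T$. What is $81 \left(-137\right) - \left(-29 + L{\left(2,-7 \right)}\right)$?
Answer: $-11063$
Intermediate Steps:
$L{\left(j,T \right)} = T + j$
$81 \left(-137\right) - \left(-29 + L{\left(2,-7 \right)}\right) = 81 \left(-137\right) + \left(29 - \left(-7 + 2\right)\right) = -11097 + \left(29 - -5\right) = -11097 + \left(29 + 5\right) = -11097 + 34 = -11063$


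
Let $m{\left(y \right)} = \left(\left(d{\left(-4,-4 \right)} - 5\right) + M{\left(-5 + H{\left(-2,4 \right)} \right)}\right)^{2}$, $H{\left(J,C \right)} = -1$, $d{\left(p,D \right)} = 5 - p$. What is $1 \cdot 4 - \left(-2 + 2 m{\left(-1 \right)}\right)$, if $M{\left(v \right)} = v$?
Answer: $-2$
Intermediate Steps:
$m{\left(y \right)} = 4$ ($m{\left(y \right)} = \left(\left(\left(5 - -4\right) - 5\right) - 6\right)^{2} = \left(\left(\left(5 + 4\right) - 5\right) - 6\right)^{2} = \left(\left(9 - 5\right) - 6\right)^{2} = \left(4 - 6\right)^{2} = \left(-2\right)^{2} = 4$)
$1 \cdot 4 - \left(-2 + 2 m{\left(-1 \right)}\right) = 1 \cdot 4 + \left(2 - 8\right) = 4 + \left(2 - 8\right) = 4 - 6 = -2$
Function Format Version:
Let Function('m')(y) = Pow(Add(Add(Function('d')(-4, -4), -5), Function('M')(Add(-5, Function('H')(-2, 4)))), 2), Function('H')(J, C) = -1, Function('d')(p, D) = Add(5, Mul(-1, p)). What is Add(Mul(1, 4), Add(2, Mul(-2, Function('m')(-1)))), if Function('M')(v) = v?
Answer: -2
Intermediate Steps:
Function('m')(y) = 4 (Function('m')(y) = Pow(Add(Add(Add(5, Mul(-1, -4)), -5), Add(-5, -1)), 2) = Pow(Add(Add(Add(5, 4), -5), -6), 2) = Pow(Add(Add(9, -5), -6), 2) = Pow(Add(4, -6), 2) = Pow(-2, 2) = 4)
Add(Mul(1, 4), Add(2, Mul(-2, Function('m')(-1)))) = Add(Mul(1, 4), Add(2, Mul(-2, 4))) = Add(4, Add(2, -8)) = Add(4, -6) = -2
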